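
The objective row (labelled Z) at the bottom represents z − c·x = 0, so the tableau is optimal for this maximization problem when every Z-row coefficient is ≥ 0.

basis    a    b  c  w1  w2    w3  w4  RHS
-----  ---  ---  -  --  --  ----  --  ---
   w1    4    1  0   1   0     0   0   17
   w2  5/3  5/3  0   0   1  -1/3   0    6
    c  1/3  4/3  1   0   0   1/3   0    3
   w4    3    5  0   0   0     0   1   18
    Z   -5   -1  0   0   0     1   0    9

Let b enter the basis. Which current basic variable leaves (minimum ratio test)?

c

Column b entries and ratios — w1: 17/1 = 17; w2: 6/(5/3) = 18/5; c: 3/(4/3) = 9/4; w4: 18/5 = 18/5.
Smallest ratio is 9/4 in the row of c, so c leaves.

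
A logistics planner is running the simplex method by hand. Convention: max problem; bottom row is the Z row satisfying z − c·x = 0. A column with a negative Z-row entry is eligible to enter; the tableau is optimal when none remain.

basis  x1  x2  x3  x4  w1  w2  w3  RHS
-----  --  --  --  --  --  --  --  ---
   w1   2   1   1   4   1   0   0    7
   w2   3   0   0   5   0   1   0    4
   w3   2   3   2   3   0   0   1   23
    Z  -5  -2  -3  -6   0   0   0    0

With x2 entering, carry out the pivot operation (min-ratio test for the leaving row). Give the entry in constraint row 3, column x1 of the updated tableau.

-4

Ratio test on column x2 — row 1: 7/1 = 7; row 2: entry 0 ≤ 0; row 3: 23/3 = 23/3. Minimum is 7 at row 1 (w1 leaves); pivot element 1.
Divide row 1 by 1; eliminate column x2 from the other rows.
Row 3 update in column x1: 2 − 3·2 = -4.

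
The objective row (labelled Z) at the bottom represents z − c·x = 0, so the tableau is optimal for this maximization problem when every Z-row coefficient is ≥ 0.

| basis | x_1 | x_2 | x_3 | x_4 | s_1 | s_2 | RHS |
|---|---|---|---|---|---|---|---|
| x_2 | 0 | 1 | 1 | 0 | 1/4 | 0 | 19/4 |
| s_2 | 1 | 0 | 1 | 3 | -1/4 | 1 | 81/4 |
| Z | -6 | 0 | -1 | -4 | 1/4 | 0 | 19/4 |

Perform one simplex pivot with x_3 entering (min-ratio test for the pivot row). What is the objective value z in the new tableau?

19/2

Ratio test on column x_3 — row 1: (19/4)/1 = 19/4; row 2: (81/4)/1 = 81/4. Minimum is 19/4 at row 1 (x_2 leaves); pivot element 1.
Pivot on row 1; the Z-row RHS becomes 19/4 − (-1)·(19/4) = 19/2.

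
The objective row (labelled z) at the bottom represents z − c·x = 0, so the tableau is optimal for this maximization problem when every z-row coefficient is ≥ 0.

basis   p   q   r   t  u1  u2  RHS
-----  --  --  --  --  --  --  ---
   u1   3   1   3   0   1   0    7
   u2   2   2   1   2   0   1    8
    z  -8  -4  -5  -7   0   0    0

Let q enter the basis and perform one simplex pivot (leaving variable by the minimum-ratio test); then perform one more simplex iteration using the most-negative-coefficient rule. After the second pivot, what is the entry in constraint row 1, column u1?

1/2

Ratio test on column q — row 1: 7/1 = 7; row 2: 8/2 = 4. Minimum is 4 at row 2 (u2 leaves); pivot element 2.
Divide row 2 by 2; eliminate column q from the other rows.
Second iteration: most negative z-row entry is -4 in column p, so p enters.
Ratio test on column p — row 1: 3/2 = 3/2; row 2: 4/1 = 4. Minimum is 3/2 at row 1 (u1 leaves); pivot element 2.
Divide row 1 by 2; eliminate column p from the other rows.
After both pivots, the entry at constraint row 1, column u1 is 1/2.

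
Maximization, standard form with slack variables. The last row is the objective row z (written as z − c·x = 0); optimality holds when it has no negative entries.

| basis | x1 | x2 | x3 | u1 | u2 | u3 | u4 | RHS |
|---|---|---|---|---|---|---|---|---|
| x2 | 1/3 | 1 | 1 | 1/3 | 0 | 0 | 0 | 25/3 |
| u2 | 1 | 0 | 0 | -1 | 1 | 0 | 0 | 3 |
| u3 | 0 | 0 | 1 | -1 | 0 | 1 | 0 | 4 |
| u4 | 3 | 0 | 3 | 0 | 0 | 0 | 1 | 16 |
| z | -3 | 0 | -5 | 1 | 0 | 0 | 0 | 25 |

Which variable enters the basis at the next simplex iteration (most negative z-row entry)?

Negative z-row entries: x1: -3, x3: -5.
The most negative is -5 in column x3, so x3 enters.

x3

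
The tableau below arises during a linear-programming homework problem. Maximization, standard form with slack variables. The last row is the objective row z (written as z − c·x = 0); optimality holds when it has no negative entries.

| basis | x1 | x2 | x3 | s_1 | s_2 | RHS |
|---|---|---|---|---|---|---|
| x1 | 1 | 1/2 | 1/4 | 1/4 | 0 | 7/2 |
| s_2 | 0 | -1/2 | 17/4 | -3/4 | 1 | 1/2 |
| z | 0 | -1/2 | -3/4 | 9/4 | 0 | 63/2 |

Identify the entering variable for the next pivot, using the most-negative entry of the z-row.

Negative z-row entries: x2: -1/2, x3: -3/4.
The most negative is -3/4 in column x3, so x3 enters.

x3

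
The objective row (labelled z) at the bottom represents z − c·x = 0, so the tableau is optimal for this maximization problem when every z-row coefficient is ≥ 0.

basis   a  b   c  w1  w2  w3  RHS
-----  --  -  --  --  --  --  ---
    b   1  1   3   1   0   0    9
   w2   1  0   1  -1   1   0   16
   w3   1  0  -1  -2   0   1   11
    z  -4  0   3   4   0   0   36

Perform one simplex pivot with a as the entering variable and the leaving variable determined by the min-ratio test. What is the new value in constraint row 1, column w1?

Ratio test on column a — row 1: 9/1 = 9; row 2: 16/1 = 16; row 3: 11/1 = 11. Minimum is 9 at row 1 (b leaves); pivot element 1.
Divide row 1 by 1; eliminate column a from the other rows.
In the new row 1, the w1 entry is the old entry divided by the pivot: 1/1 = 1.

1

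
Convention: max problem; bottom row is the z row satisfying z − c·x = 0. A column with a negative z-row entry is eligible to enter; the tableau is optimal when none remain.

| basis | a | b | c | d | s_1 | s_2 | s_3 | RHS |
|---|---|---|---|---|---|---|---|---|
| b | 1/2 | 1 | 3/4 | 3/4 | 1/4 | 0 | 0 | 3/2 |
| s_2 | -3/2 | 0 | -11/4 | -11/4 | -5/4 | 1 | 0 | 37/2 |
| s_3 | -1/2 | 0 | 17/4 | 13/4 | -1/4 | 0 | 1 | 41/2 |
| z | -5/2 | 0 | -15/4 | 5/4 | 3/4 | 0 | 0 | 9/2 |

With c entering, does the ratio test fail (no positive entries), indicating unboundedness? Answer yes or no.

Column c has positive entries in row(s) 1, 3, so the ratio test bounds it — not unbounded.

no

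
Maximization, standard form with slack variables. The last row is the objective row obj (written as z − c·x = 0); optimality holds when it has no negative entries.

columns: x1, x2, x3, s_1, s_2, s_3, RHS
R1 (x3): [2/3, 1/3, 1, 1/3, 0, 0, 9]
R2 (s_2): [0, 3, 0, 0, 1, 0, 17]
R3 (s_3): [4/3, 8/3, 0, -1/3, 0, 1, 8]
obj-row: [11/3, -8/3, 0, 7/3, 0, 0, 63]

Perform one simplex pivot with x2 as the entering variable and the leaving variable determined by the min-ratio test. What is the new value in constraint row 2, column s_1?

3/8

Ratio test on column x2 — row 1: 9/(1/3) = 27; row 2: 17/3 = 17/3; row 3: 8/(8/3) = 3. Minimum is 3 at row 3 (s_3 leaves); pivot element 8/3.
Divide row 3 by 8/3; eliminate column x2 from the other rows.
Row 2 update in column s_1: 0 − 3·(-1/8) = 3/8.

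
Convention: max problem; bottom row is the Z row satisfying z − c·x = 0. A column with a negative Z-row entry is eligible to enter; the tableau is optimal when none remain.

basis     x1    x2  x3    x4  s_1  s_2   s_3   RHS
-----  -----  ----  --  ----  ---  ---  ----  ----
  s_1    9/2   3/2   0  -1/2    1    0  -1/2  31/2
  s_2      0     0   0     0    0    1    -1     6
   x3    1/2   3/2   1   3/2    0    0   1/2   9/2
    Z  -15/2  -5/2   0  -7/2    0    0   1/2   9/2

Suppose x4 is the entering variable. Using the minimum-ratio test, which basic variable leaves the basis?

x3

Column x4 entries and ratios — s_1: -1/2 ≤ 0, skip; s_2: 0 ≤ 0, skip; x3: (9/2)/(3/2) = 3.
Smallest ratio is 3 in the row of x3, so x3 leaves.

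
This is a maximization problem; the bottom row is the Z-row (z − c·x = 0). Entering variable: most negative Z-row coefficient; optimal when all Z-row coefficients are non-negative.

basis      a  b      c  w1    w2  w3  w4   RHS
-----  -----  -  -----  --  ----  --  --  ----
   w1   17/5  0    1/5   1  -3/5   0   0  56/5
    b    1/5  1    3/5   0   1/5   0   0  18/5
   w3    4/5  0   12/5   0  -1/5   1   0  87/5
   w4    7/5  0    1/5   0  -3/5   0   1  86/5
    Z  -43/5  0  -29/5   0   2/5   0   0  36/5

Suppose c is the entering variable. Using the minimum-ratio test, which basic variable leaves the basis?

b

Column c entries and ratios — w1: (56/5)/(1/5) = 56; b: (18/5)/(3/5) = 6; w3: (87/5)/(12/5) = 29/4; w4: (86/5)/(1/5) = 86.
Smallest ratio is 6 in the row of b, so b leaves.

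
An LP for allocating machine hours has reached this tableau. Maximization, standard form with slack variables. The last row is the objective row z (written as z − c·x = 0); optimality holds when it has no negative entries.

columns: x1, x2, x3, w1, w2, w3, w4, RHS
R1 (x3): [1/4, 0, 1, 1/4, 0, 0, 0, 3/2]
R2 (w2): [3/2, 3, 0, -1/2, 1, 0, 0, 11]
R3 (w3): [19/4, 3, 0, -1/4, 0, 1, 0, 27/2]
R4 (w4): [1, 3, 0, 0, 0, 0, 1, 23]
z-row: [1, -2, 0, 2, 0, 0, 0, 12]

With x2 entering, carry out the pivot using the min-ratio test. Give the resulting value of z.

58/3

Ratio test on column x2 — row 1: entry 0 ≤ 0; row 2: 11/3 = 11/3; row 3: (27/2)/3 = 9/2; row 4: 23/3 = 23/3. Minimum is 11/3 at row 2 (w2 leaves); pivot element 3.
Pivot on row 2; the z-row RHS becomes 12 − (-2)·(11/3) = 58/3.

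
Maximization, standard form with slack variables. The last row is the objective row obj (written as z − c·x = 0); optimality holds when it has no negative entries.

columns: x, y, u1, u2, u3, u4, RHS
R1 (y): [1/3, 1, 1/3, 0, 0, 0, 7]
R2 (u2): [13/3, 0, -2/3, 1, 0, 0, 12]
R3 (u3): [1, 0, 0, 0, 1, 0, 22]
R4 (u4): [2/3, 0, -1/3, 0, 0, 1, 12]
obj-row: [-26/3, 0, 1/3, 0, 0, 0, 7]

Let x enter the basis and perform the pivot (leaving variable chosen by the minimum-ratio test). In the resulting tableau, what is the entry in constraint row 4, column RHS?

132/13

Ratio test on column x — row 1: 7/(1/3) = 21; row 2: 12/(13/3) = 36/13; row 3: 22/1 = 22; row 4: 12/(2/3) = 18. Minimum is 36/13 at row 2 (u2 leaves); pivot element 13/3.
Divide row 2 by 13/3; eliminate column x from the other rows.
Row 4 update in column RHS: 12 − (2/3)·(36/13) = 132/13.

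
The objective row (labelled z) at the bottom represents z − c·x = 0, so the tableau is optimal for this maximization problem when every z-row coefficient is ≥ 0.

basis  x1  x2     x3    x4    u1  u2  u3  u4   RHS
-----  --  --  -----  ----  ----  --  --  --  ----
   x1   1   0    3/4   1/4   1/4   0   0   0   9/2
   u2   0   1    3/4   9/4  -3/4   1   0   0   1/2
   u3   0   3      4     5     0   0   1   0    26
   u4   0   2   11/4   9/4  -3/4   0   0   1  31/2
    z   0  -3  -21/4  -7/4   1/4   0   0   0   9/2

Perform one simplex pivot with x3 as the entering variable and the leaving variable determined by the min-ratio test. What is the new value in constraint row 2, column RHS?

2/3

Ratio test on column x3 — row 1: (9/2)/(3/4) = 6; row 2: (1/2)/(3/4) = 2/3; row 3: 26/4 = 13/2; row 4: (31/2)/(11/4) = 62/11. Minimum is 2/3 at row 2 (u2 leaves); pivot element 3/4.
Divide row 2 by 3/4; eliminate column x3 from the other rows.
In the new row 2, the RHS entry is the old entry divided by the pivot: (1/2)/(3/4) = 2/3.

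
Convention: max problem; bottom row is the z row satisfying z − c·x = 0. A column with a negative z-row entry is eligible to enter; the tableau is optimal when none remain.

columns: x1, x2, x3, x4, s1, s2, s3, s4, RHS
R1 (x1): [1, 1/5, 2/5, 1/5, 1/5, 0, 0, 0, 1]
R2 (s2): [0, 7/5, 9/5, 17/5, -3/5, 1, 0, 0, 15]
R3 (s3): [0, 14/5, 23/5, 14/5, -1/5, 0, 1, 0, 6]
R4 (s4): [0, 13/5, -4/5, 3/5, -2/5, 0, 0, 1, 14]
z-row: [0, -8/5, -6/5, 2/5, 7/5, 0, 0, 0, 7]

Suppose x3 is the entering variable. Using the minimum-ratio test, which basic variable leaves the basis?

s3

Column x3 entries and ratios — x1: 1/(2/5) = 5/2; s2: 15/(9/5) = 25/3; s3: 6/(23/5) = 30/23; s4: -4/5 ≤ 0, skip.
Smallest ratio is 30/23 in the row of s3, so s3 leaves.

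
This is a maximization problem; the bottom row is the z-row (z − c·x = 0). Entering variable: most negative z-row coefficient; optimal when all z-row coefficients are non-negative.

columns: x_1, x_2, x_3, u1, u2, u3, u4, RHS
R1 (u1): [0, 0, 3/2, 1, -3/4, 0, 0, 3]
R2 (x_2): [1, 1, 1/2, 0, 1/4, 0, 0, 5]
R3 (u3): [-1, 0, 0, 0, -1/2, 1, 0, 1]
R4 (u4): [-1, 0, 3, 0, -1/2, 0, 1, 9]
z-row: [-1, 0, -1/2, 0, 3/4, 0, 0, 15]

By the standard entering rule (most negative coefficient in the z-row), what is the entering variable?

Negative z-row entries: x_1: -1, x_3: -1/2.
The most negative is -1 in column x_1, so x_1 enters.

x_1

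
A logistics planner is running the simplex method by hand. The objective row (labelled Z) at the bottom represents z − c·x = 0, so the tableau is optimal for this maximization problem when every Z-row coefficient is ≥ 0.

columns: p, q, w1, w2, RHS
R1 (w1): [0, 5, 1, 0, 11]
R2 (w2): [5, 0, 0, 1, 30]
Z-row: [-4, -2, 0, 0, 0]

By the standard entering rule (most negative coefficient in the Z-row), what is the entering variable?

p

Negative Z-row entries: p: -4, q: -2.
The most negative is -4 in column p, so p enters.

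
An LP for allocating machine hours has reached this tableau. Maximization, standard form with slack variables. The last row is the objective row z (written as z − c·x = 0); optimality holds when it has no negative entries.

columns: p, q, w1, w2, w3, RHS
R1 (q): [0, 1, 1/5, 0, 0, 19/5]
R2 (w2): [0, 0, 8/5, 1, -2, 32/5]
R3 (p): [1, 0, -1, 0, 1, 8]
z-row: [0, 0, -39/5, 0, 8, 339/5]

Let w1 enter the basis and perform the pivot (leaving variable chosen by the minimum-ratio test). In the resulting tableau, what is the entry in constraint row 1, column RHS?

3

Ratio test on column w1 — row 1: (19/5)/(1/5) = 19; row 2: (32/5)/(8/5) = 4; row 3: entry -1 ≤ 0. Minimum is 4 at row 2 (w2 leaves); pivot element 8/5.
Divide row 2 by 8/5; eliminate column w1 from the other rows.
Row 1 update in column RHS: 19/5 − (1/5)·4 = 3.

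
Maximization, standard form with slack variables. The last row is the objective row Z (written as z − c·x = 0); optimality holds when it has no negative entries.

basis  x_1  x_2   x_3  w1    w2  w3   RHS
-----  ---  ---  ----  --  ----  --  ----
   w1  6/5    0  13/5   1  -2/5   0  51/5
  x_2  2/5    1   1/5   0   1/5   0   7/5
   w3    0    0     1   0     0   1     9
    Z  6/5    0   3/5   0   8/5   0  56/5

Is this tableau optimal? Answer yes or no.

yes

Every Z-row coefficient is ≥ 0, so the tableau is optimal.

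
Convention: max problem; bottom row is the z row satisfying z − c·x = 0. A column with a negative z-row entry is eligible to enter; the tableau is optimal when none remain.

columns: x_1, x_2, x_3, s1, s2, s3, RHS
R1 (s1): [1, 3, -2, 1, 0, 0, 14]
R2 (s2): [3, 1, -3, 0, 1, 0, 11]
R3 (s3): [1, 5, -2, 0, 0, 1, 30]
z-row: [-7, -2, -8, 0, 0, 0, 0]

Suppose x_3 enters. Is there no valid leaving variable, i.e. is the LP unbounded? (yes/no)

Every constraint-row entry in column x_3 is ≤ 0, so increasing x_3 is unbounded.

yes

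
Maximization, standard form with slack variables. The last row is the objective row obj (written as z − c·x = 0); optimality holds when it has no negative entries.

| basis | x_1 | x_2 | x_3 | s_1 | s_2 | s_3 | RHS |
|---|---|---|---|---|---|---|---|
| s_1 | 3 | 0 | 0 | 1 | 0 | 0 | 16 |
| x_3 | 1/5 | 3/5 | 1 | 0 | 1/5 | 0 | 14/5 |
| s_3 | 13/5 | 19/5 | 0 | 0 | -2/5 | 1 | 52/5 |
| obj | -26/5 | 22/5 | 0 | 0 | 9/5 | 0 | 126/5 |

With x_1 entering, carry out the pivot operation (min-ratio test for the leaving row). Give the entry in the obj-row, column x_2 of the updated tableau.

12

Ratio test on column x_1 — row 1: 16/3 = 16/3; row 2: (14/5)/(1/5) = 14; row 3: (52/5)/(13/5) = 4. Minimum is 4 at row 3 (s_3 leaves); pivot element 13/5.
Divide row 3 by 13/5; eliminate column x_1 from the other rows.
obj-row update in column x_2: 22/5 − (-26/5)·(19/13) = 12.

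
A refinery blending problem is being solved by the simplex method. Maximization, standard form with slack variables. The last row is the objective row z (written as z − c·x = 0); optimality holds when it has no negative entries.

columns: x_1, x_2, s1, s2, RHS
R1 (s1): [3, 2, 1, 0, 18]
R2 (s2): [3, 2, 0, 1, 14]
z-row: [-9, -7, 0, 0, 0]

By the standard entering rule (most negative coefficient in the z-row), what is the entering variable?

Negative z-row entries: x_1: -9, x_2: -7.
The most negative is -9 in column x_1, so x_1 enters.

x_1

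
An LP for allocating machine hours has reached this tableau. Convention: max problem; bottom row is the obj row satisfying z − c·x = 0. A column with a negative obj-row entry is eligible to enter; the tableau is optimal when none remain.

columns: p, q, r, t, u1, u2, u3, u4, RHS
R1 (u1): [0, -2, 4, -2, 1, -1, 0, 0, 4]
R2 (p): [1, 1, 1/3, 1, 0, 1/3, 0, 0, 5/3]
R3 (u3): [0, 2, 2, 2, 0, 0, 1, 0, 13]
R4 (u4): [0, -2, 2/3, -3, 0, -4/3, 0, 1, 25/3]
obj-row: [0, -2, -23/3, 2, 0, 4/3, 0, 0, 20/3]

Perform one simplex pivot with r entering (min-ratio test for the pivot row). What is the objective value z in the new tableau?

Ratio test on column r — row 1: 4/4 = 1; row 2: (5/3)/(1/3) = 5; row 3: 13/2 = 13/2; row 4: (25/3)/(2/3) = 25/2. Minimum is 1 at row 1 (u1 leaves); pivot element 4.
Pivot on row 1; the obj-row RHS becomes 20/3 − (-23/3)·1 = 43/3.

43/3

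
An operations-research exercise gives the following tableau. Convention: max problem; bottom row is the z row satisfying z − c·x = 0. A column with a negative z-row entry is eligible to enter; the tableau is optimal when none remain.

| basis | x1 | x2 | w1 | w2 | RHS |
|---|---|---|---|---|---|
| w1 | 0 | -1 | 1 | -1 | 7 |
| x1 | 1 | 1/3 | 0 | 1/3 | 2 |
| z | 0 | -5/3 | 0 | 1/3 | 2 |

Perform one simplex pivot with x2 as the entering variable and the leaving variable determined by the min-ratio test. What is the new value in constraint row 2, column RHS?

Ratio test on column x2 — row 1: entry -1 ≤ 0; row 2: 2/(1/3) = 6. Minimum is 6 at row 2 (x1 leaves); pivot element 1/3.
Divide row 2 by 1/3; eliminate column x2 from the other rows.
In the new row 2, the RHS entry is the old entry divided by the pivot: 2/(1/3) = 6.

6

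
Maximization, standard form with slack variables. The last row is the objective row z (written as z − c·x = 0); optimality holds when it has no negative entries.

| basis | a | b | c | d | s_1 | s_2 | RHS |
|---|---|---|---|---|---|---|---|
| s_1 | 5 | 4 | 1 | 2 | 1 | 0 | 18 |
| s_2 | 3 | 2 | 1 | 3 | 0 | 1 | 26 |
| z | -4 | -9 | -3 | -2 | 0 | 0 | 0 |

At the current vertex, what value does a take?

0

a is not in the basis, so in the current basic feasible solution a = 0.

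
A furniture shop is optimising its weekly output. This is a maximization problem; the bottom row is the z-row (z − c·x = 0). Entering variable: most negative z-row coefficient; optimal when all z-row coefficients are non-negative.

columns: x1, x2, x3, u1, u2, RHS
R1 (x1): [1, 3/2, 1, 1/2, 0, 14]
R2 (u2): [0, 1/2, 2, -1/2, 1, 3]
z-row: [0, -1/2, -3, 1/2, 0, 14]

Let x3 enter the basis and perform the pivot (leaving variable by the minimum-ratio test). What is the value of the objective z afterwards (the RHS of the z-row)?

Ratio test on column x3 — row 1: 14/1 = 14; row 2: 3/2 = 3/2. Minimum is 3/2 at row 2 (u2 leaves); pivot element 2.
Pivot on row 2; the z-row RHS becomes 14 − (-3)·(3/2) = 37/2.

37/2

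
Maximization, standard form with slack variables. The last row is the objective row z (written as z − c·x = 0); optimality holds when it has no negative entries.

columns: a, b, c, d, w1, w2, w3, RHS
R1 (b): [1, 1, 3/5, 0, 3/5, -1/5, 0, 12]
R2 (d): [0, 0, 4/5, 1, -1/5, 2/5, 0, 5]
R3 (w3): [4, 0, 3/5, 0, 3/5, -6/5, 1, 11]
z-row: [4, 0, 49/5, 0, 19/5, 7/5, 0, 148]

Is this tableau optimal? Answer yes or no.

Every z-row coefficient is ≥ 0, so the tableau is optimal.

yes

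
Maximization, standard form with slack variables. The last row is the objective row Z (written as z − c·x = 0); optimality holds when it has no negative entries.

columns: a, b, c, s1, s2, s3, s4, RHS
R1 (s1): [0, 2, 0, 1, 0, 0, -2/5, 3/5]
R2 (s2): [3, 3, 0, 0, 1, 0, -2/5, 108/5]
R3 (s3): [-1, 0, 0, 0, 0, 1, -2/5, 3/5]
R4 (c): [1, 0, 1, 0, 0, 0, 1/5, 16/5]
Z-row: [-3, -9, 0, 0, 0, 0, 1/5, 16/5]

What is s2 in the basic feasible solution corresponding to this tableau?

s2 is basic (row 2); its value is the RHS of that row, 108/5.

108/5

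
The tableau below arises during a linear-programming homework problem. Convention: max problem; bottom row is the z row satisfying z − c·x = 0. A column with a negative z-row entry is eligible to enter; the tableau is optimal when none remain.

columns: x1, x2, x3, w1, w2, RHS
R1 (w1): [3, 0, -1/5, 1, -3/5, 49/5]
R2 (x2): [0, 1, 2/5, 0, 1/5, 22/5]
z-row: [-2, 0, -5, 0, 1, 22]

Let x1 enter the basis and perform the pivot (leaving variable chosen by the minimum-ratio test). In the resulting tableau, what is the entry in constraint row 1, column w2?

Ratio test on column x1 — row 1: (49/5)/3 = 49/15; row 2: entry 0 ≤ 0. Minimum is 49/15 at row 1 (w1 leaves); pivot element 3.
Divide row 1 by 3; eliminate column x1 from the other rows.
In the new row 1, the w2 entry is the old entry divided by the pivot: (-3/5)/3 = -1/5.

-1/5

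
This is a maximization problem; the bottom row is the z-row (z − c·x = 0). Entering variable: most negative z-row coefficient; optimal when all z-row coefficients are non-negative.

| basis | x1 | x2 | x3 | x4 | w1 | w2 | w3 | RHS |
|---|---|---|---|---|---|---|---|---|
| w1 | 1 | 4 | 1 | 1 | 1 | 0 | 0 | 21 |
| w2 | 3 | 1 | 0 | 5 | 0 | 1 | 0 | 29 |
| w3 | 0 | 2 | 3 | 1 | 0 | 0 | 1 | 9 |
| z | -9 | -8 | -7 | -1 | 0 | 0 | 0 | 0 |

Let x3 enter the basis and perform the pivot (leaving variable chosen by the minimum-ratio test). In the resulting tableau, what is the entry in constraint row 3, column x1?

Ratio test on column x3 — row 1: 21/1 = 21; row 2: entry 0 ≤ 0; row 3: 9/3 = 3. Minimum is 3 at row 3 (w3 leaves); pivot element 3.
Divide row 3 by 3; eliminate column x3 from the other rows.
In the new row 3, the x1 entry is the old entry divided by the pivot: 0/3 = 0.

0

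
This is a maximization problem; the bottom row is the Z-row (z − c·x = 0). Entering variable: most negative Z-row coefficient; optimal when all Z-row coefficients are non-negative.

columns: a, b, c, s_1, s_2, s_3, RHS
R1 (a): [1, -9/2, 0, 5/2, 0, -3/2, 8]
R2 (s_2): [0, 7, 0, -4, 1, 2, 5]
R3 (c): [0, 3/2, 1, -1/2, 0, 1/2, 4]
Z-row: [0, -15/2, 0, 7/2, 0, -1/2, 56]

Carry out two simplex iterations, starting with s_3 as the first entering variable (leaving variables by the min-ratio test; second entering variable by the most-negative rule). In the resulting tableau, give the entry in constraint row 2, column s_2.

Ratio test on column s_3 — row 1: entry -3/2 ≤ 0; row 2: 5/2 = 5/2; row 3: 4/(1/2) = 8. Minimum is 5/2 at row 2 (s_2 leaves); pivot element 2.
Divide row 2 by 2; eliminate column s_3 from the other rows.
Second iteration: most negative Z-row entry is -23/4 in column b, so b enters.
Ratio test on column b — row 1: (47/4)/(3/4) = 47/3; row 2: (5/2)/(7/2) = 5/7; row 3: entry -1/4 ≤ 0. Minimum is 5/7 at row 2 (s_3 leaves); pivot element 7/2.
Divide row 2 by 7/2; eliminate column b from the other rows.
After both pivots, the entry at constraint row 2, column s_2 is 1/7.

1/7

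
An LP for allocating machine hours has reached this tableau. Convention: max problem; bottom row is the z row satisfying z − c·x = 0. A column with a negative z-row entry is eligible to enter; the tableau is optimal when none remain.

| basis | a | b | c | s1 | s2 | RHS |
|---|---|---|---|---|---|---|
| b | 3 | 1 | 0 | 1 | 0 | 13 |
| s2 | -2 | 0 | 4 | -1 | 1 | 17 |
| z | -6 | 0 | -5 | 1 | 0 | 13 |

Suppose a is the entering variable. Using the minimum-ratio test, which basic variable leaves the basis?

b

Column a entries and ratios — b: 13/3 = 13/3; s2: -2 ≤ 0, skip.
Smallest ratio is 13/3 in the row of b, so b leaves.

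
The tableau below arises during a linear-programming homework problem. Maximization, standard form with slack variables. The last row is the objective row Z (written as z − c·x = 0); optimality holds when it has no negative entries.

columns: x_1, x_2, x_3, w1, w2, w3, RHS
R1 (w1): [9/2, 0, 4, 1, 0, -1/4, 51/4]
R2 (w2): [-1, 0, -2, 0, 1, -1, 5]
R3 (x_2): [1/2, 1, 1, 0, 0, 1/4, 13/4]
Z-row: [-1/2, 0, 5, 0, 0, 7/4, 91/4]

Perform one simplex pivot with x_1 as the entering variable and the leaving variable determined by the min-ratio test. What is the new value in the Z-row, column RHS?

Ratio test on column x_1 — row 1: (51/4)/(9/2) = 17/6; row 2: entry -1 ≤ 0; row 3: (13/4)/(1/2) = 13/2. Minimum is 17/6 at row 1 (w1 leaves); pivot element 9/2.
Divide row 1 by 9/2; eliminate column x_1 from the other rows.
Z-row update in column RHS: 91/4 − (-1/2)·(17/6) = 145/6.

145/6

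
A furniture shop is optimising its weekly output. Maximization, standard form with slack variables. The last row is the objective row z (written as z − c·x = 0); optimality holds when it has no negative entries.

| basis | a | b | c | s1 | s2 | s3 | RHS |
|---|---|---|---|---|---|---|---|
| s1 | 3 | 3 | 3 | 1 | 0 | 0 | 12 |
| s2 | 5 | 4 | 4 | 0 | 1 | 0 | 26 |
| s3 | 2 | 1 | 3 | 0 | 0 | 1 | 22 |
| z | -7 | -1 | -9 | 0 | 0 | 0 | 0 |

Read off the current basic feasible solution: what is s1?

s1 is basic (row 1); its value is the RHS of that row, 12.

12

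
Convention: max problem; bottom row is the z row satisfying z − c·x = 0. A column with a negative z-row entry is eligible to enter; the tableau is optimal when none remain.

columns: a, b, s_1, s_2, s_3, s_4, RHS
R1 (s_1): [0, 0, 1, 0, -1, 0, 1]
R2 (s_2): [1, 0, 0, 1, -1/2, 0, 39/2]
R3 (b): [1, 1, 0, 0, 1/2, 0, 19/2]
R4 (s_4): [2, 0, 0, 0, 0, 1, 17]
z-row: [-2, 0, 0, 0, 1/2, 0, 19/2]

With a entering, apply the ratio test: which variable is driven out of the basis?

Column a entries and ratios — s_1: 0 ≤ 0, skip; s_2: (39/2)/1 = 39/2; b: (19/2)/1 = 19/2; s_4: 17/2 = 17/2.
Smallest ratio is 17/2 in the row of s_4, so s_4 leaves.

s_4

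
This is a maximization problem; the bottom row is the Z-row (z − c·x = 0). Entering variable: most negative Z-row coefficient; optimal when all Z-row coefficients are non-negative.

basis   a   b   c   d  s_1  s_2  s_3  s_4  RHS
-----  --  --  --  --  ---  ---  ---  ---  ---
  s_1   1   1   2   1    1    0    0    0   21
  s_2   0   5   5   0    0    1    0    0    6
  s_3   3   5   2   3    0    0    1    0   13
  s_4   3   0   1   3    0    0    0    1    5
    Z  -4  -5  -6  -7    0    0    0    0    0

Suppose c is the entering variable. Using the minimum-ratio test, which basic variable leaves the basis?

Column c entries and ratios — s_1: 21/2 = 21/2; s_2: 6/5 = 6/5; s_3: 13/2 = 13/2; s_4: 5/1 = 5.
Smallest ratio is 6/5 in the row of s_2, so s_2 leaves.

s_2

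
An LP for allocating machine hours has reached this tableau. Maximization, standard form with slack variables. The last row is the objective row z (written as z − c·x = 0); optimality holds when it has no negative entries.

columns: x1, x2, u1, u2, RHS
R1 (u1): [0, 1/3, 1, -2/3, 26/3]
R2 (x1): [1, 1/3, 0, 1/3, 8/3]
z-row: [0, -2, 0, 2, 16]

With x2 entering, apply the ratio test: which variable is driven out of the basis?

x1

Column x2 entries and ratios — u1: (26/3)/(1/3) = 26; x1: (8/3)/(1/3) = 8.
Smallest ratio is 8 in the row of x1, so x1 leaves.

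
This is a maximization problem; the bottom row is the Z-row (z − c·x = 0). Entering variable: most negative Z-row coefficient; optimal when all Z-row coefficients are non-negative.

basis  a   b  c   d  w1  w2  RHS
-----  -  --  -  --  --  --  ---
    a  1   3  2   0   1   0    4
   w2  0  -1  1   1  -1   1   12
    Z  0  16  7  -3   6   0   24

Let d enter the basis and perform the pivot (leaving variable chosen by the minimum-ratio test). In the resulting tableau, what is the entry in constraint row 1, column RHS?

Ratio test on column d — row 1: entry 0 ≤ 0; row 2: 12/1 = 12. Minimum is 12 at row 2 (w2 leaves); pivot element 1.
Divide row 2 by 1; eliminate column d from the other rows.
Row 1 update in column RHS: 4 − 0·12 = 4.

4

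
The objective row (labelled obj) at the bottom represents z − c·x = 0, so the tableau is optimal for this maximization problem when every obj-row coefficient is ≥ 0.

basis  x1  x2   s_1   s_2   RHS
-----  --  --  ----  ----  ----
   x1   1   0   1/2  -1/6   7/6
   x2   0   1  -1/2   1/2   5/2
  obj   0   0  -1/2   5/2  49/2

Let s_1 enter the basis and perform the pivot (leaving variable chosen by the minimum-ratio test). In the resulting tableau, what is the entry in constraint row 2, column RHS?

Ratio test on column s_1 — row 1: (7/6)/(1/2) = 7/3; row 2: entry -1/2 ≤ 0. Minimum is 7/3 at row 1 (x1 leaves); pivot element 1/2.
Divide row 1 by 1/2; eliminate column s_1 from the other rows.
Row 2 update in column RHS: 5/2 − (-1/2)·(7/3) = 11/3.

11/3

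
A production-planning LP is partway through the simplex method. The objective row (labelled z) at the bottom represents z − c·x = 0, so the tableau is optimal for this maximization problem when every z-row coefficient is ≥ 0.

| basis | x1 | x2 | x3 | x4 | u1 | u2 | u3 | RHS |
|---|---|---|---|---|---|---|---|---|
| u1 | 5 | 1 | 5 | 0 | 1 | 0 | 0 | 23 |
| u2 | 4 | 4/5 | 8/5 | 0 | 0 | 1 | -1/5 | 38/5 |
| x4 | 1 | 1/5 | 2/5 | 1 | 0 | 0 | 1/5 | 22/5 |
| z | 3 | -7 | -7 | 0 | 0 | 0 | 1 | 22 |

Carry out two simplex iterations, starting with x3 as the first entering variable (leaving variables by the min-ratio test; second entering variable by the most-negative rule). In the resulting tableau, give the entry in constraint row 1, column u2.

-5/12

Ratio test on column x3 — row 1: 23/5 = 23/5; row 2: (38/5)/(8/5) = 19/4; row 3: (22/5)/(2/5) = 11. Minimum is 23/5 at row 1 (u1 leaves); pivot element 5.
Divide row 1 by 5; eliminate column x3 from the other rows.
Second iteration: most negative z-row entry is -28/5 in column x2, so x2 enters.
Ratio test on column x2 — row 1: (23/5)/(1/5) = 23; row 2: (6/25)/(12/25) = 1/2; row 3: (64/25)/(3/25) = 64/3. Minimum is 1/2 at row 2 (u2 leaves); pivot element 12/25.
Divide row 2 by 12/25; eliminate column x2 from the other rows.
After both pivots, the entry at constraint row 1, column u2 is -5/12.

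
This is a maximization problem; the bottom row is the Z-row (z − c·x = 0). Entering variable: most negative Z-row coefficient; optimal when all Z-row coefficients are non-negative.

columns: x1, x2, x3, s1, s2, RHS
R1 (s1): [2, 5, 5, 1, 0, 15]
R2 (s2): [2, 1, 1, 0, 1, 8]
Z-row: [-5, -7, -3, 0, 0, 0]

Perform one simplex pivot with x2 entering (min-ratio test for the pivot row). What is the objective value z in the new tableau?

21

Ratio test on column x2 — row 1: 15/5 = 3; row 2: 8/1 = 8. Minimum is 3 at row 1 (s1 leaves); pivot element 5.
Pivot on row 1; the Z-row RHS becomes 0 − (-7)·3 = 21.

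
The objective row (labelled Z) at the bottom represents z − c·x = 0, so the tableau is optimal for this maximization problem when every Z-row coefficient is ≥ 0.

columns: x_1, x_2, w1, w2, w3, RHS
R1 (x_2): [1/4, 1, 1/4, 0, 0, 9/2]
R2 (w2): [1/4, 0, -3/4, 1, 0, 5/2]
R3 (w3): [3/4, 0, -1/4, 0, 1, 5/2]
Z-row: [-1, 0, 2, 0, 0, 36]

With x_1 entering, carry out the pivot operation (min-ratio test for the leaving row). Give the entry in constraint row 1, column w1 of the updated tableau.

1/3

Ratio test on column x_1 — row 1: (9/2)/(1/4) = 18; row 2: (5/2)/(1/4) = 10; row 3: (5/2)/(3/4) = 10/3. Minimum is 10/3 at row 3 (w3 leaves); pivot element 3/4.
Divide row 3 by 3/4; eliminate column x_1 from the other rows.
Row 1 update in column w1: 1/4 − (1/4)·(-1/3) = 1/3.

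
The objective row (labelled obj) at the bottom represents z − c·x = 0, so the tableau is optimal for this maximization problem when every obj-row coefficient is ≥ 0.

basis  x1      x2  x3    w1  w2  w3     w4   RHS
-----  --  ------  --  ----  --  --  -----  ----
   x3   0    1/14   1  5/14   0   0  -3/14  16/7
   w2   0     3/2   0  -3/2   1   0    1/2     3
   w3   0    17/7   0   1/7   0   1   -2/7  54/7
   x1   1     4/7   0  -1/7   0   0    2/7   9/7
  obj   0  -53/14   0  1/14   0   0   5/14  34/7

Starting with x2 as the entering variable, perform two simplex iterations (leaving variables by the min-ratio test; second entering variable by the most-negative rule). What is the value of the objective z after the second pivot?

Ratio test on column x2 — row 1: (16/7)/(1/14) = 32; row 2: 3/(3/2) = 2; row 3: (54/7)/(17/7) = 54/17; row 4: (9/7)/(4/7) = 9/4. Minimum is 2 at row 2 (w2 leaves); pivot element 3/2.
Pivot on row 2; the obj-row RHS becomes 34/7 − (-53/14)·2 = 87/7.
Next entering variable (most negative obj-row entry -26/7): w1.
Ratio test on column w1 — row 1: (15/7)/(3/7) = 5; row 2: entry -1 ≤ 0; row 3: (20/7)/(18/7) = 10/9; row 4: (1/7)/(3/7) = 1/3. Minimum is 1/3 at row 4 (x1 leaves); pivot element 3/7.
After the second pivot the obj-row RHS is 87/7 − (-26/7)·(1/3) = 41/3.

41/3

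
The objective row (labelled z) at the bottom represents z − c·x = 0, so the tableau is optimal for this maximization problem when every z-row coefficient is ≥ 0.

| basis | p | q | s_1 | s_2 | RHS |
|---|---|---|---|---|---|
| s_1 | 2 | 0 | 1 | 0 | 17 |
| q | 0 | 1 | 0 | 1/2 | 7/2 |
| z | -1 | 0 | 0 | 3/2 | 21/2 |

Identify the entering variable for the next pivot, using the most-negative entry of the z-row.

Negative z-row entries: p: -1.
The most negative is -1 in column p, so p enters.

p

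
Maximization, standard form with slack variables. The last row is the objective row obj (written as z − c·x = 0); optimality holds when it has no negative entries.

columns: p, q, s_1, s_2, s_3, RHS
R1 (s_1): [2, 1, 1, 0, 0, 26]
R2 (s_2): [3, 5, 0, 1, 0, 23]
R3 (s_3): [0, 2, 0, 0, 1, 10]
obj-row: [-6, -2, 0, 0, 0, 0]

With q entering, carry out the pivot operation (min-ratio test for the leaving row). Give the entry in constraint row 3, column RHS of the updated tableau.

4/5

Ratio test on column q — row 1: 26/1 = 26; row 2: 23/5 = 23/5; row 3: 10/2 = 5. Minimum is 23/5 at row 2 (s_2 leaves); pivot element 5.
Divide row 2 by 5; eliminate column q from the other rows.
Row 3 update in column RHS: 10 − 2·(23/5) = 4/5.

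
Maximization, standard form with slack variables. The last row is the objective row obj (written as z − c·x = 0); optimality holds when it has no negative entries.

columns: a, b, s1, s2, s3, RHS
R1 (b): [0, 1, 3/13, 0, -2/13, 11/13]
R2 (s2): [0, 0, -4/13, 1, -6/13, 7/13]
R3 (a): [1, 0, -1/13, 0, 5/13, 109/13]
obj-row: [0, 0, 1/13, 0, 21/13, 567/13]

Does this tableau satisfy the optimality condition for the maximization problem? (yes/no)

Every obj-row coefficient is ≥ 0, so the tableau is optimal.

yes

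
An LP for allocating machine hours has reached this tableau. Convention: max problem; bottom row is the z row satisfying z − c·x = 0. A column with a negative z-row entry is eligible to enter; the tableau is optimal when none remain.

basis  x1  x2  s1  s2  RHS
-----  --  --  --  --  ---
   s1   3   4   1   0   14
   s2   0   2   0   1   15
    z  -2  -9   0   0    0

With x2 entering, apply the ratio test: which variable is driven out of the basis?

s1

Column x2 entries and ratios — s1: 14/4 = 7/2; s2: 15/2 = 15/2.
Smallest ratio is 7/2 in the row of s1, so s1 leaves.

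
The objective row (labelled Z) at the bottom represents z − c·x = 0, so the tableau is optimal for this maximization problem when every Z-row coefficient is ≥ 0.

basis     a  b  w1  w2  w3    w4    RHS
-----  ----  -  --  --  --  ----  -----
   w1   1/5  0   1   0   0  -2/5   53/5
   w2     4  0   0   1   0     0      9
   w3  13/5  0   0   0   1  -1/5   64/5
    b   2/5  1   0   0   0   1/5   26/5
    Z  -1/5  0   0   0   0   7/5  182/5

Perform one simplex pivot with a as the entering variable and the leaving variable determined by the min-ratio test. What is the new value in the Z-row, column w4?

7/5

Ratio test on column a — row 1: (53/5)/(1/5) = 53; row 2: 9/4 = 9/4; row 3: (64/5)/(13/5) = 64/13; row 4: (26/5)/(2/5) = 13. Minimum is 9/4 at row 2 (w2 leaves); pivot element 4.
Divide row 2 by 4; eliminate column a from the other rows.
Z-row update in column w4: 7/5 − (-1/5)·0 = 7/5.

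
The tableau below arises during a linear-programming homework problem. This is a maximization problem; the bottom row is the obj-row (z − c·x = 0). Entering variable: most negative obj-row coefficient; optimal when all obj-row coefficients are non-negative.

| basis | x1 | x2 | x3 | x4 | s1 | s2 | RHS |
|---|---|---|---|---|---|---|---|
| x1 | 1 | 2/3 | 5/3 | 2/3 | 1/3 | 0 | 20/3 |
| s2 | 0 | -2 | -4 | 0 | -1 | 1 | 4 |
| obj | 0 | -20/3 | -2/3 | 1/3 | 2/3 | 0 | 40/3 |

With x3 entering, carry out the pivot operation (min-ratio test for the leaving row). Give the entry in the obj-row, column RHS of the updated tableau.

16

Ratio test on column x3 — row 1: (20/3)/(5/3) = 4; row 2: entry -4 ≤ 0. Minimum is 4 at row 1 (x1 leaves); pivot element 5/3.
Divide row 1 by 5/3; eliminate column x3 from the other rows.
obj-row update in column RHS: 40/3 − (-2/3)·4 = 16.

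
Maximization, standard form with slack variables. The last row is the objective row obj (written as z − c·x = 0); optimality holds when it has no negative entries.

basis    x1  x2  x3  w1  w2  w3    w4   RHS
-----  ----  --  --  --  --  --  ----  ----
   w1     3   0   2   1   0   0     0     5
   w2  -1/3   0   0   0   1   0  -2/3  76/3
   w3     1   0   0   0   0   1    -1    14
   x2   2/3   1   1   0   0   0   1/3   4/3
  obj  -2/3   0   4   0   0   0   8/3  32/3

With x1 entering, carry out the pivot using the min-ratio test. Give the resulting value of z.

Ratio test on column x1 — row 1: 5/3 = 5/3; row 2: entry -1/3 ≤ 0; row 3: 14/1 = 14; row 4: (4/3)/(2/3) = 2. Minimum is 5/3 at row 1 (w1 leaves); pivot element 3.
Pivot on row 1; the obj-row RHS becomes 32/3 − (-2/3)·(5/3) = 106/9.

106/9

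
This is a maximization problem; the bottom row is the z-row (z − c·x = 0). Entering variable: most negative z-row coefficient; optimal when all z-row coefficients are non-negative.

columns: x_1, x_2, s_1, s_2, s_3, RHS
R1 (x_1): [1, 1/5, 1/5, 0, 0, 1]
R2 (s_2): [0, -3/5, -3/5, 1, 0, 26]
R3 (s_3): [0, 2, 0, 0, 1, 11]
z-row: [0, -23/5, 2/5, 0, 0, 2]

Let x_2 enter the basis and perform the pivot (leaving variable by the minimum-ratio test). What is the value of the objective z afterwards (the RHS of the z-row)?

25

Ratio test on column x_2 — row 1: 1/(1/5) = 5; row 2: entry -3/5 ≤ 0; row 3: 11/2 = 11/2. Minimum is 5 at row 1 (x_1 leaves); pivot element 1/5.
Pivot on row 1; the z-row RHS becomes 2 − (-23/5)·5 = 25.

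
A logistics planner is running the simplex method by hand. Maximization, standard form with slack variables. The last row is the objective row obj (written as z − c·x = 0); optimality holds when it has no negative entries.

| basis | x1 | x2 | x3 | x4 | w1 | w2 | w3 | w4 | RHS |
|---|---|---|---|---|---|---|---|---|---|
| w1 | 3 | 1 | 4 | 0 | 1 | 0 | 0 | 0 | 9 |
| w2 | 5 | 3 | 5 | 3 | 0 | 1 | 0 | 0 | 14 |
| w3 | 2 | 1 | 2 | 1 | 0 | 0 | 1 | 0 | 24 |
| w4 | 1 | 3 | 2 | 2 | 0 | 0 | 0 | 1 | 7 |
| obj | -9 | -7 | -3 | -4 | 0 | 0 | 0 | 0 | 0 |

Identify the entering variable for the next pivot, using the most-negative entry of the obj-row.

Negative obj-row entries: x1: -9, x2: -7, x3: -3, x4: -4.
The most negative is -9 in column x1, so x1 enters.

x1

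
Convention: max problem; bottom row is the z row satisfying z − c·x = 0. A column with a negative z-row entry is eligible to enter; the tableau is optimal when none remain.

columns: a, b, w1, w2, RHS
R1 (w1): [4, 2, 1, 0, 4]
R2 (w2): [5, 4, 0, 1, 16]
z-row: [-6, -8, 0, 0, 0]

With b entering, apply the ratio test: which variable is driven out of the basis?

w1

Column b entries and ratios — w1: 4/2 = 2; w2: 16/4 = 4.
Smallest ratio is 2 in the row of w1, so w1 leaves.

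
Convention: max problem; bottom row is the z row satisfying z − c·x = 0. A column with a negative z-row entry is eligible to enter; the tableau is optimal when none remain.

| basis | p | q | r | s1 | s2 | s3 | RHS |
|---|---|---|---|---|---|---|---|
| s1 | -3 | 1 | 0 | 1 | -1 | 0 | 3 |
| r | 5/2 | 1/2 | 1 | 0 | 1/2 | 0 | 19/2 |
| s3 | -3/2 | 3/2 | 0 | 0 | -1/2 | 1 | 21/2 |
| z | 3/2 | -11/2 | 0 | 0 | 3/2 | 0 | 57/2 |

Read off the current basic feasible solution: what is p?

p is not in the basis, so in the current basic feasible solution p = 0.

0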